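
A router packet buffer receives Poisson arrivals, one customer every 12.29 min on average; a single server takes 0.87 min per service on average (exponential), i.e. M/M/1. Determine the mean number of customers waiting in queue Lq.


λ = 60/12.29 = 4.8820 /hr
μ = 60/0.87 = 68.9655 /hr
ρ = λ/μ = 4.8820/68.9655 = 0.07079
Lq = ρ²/(1−ρ) = 0.005011/0.9292 = 0.005393

Final: 0.005393


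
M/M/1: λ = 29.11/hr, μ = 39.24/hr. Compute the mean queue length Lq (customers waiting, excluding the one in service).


ρ = 29.11/39.24 = 0.7418
Lq = ρ²/(1−ρ) = 0.5503/0.2582 = 2.1318

Final: 2.1318


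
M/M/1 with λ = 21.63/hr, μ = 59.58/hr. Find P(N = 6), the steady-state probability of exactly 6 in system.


ρ = 21.63/59.58 = 0.3630
P_n = (1−ρ)·ρ^n = (1 − 0.3630)·0.3630^6 = 0.6370·0.002289 = 0.001458

Final: 0.001458


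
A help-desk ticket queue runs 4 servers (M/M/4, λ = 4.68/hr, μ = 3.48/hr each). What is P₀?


a = λ/μ = 4.68/3.48 = 1.3448; ρ = a/c = 0.3362
Σ_{k=0}^{3} a^k/k! (terms k=0..3) = 1.00000 + 1.34483 + 0.90428 + 0.40537 = 3.65448
Tail: a^4/(4!(1−ρ)) = 3.27089/(24·0.6638) = 0.20532
P₀ = 1/(3.65448 + 0.20532) = 1/3.85979 = 0.259081

Final: 0.259081


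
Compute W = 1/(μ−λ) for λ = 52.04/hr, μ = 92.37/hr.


W = 1/(μ−λ) = 1/(92.37 − 52.04) = 1/40.33 = 0.02480 hr

Final: 0.02480 hr


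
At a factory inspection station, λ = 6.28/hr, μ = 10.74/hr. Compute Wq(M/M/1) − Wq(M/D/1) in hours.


ρ = 6.28/10.74 = 0.5847
Wq(M/M/1) = ρ/(μ−λ) = 0.5847/4.46 = 0.13111 hr
Wq(M/D/1) = ρ/(2(μ−λ)) = 0.06555 hr
Savings = 0.13111 − 0.06555 = 0.06555 hr

Final: 0.06555 hr


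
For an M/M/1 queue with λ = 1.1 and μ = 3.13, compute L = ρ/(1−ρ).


ρ = λ/μ = 1.1/3.13 = 0.3514
L = ρ/(1−ρ) = 0.3514/(1 − 0.3514) = 0.3514/0.6486 = 0.5419

Final: 0.5419


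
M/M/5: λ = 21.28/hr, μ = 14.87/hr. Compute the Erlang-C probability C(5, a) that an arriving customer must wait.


a = λ/μ = 1.4311; ρ = a/5 = 0.2862
P₀ = 0.238758 (from M/M/c formula)
C(c,a) = [a^c/(c!(1−ρ))]·P₀ = [6.00210/(120·0.7138)]·0.238758
= 0.07007·0.238758 = 0.016731

Final: 0.016731


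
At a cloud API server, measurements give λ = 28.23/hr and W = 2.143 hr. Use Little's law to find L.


L = λW = 28.23·2.143 = 60.4969

Final: 60.4969


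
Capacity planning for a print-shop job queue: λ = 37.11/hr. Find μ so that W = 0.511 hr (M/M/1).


W = 1/(μ−λ) ⇒ μ − λ = 1/W = 1/0.511 = 1.9569
μ = λ + 1/W = 37.11 + 1.9569 = 39.0669 per hr

Final: 39.0669 /hr


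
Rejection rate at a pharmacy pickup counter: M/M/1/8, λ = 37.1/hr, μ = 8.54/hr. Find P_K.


ρ = λ/μ = 37.1/8.54 = 4.3443
P_K = (1−ρ)ρ^K/(1−ρ^(K+1)) = (-3.3443·126861.052856)/(1 − 551117.688635)
= -424256.635779/-551116.688635 = 0.769813

Final: 0.769813


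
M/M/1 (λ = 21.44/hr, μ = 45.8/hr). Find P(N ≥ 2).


ρ = 21.44/45.8 = 0.4681
P(N ≥ n) = ρ^n = 0.4681^2 = 0.219138

Final: 0.219138


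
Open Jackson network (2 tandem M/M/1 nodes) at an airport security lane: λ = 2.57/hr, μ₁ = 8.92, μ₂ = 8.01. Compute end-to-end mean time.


Each node sees arrival rate λ = 2.57/hr (tandem ⇒ throughput preserved).
W₁ = 1/(μ₁−λ) = 1/(8.92−2.57) = 0.15748 hr
W₂ = 1/(μ₂−λ) = 1/(8.01−2.57) = 0.18382 hr
W_total = W₁ + W₂ = 0.15748 + 0.18382 = 0.34130 hr

Final: 0.34130 hr


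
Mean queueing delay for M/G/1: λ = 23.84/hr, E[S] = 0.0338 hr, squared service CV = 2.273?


ρ = λ·E[S] = 23.84·0.0338 = 0.8058
E[S²] = E[S]²(1+C_s²) = 0.0338²·(1+2.273) = 0.003739
Wq = λ·E[S²]/(2(1−ρ)) = 23.84·0.003739/(2·0.1942) = 0.22950 hr

Final: 0.22950 hr


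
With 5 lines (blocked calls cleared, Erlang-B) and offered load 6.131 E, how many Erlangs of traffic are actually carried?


B(5,6.131) = 0.369450 (Erlang-B)
Carried load = a(1 − B) = 6.131·(1 − 0.369450) = 6.131·0.630550 = 3.8659 E

Final: 3.8659 Erlangs


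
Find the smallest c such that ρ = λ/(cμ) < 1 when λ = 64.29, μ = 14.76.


Stability requires cμ > λ ⇔ c > λ/μ.
λ/μ = 64.29/14.76 = 4.3557
Minimum integer c = ⌊4.3557⌋ + 1 = 5
Check: 5·14.76 = 73.80 > 64.29, while 4·14.76 = 59.04 ≤ 64.29

Final: 5 servers


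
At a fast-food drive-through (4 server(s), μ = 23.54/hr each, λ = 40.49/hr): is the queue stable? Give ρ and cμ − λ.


Total capacity cμ = 4·23.54 = 94.16/hr
ρ = λ/(cμ) = 40.49/94.16 = 0.4300
Stable ⇔ ρ < 1: YES
Spare capacity = cμ − λ = 94.16 − 40.49 = 53.67/hr

Final: ρ = 0.4300; stable; margin = 53.67/hr


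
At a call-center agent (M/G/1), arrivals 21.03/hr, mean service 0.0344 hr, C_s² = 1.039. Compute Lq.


ρ = λ·E[S] = 21.03·0.0344 = 0.7234
Lq = ρ²(1+C_s²)/(2(1−ρ)) = 0.5234·(1+1.039)/(2·0.2766)
= 0.5234·2.0390/0.5531 = 1.92922

Final: 1.92922


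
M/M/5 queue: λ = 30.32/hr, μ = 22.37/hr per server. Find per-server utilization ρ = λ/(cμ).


ρ = λ/(cμ) = 30.32/(5·22.37) = 30.32/111.85 = 0.2711

Final: 0.2711


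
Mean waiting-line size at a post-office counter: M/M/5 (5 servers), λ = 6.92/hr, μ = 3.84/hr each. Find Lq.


a = λ/μ = 1.8021; ρ = a/5 = 0.3604
P₀ = 0.164250
Lq = P₀·a^c·ρ / (c!·(1−ρ)²) = 0.164250·19.00528·0.3604/(120·0.40907)
= 0.02292

Final: 0.02292


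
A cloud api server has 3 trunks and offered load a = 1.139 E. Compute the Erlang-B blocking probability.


B(c,a) = (a^c/c!) / Σ_{k=0}^{c} a^k/k!
a^3/3! = 0.246275
Σ terms (k=0..3): 1.00000 + 1.13900 + 0.64866 + 0.24627 = 3.033935
B = 0.246275/3.033935 = 0.081173

Final: 0.081173


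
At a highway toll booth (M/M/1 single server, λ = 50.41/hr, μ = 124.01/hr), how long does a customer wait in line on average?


ρ = 50.41/124.01 = 0.4065
Wq = ρ/(μ−λ) = 0.4065/(124.01 − 50.41) = 0.4065/73.60 = 0.005523 hr

Final: 0.005523 hr


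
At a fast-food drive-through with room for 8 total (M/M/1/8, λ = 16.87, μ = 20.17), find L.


ρ = 16.87/20.17 = 0.8364
L = ρ[1 − (K+1)ρ^K + Kρ^(K+1)] / [(1−ρ)(1−ρ^(K+1))]
Numerator: 0.8364·(1 − 9·0.239482 + 8·0.200301) = 0.373921
Denominator: (0.1636)·(0.799699) = 0.130838
L = 0.373921/0.130838 = 2.8579

Final: 2.8579


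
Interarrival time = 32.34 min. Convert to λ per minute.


λ = 1/(interarrival time) in consistent units.
1 minute = 1 min, so λ = 1/32.34 = 0.03092 per minute

Final: 0.03092 /min


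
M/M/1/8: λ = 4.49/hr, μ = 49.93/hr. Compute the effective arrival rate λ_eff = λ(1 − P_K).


ρ = 0.08993; P_K = (1−ρ)ρ^8/(1−ρ^9) = 0.000000003892
λ_eff = λ(1 − P_K) = 4.49·(1 − 0.000000003892) = 4.49·1.000000 = 4.4900 /hr

Final: 4.4900 /hr


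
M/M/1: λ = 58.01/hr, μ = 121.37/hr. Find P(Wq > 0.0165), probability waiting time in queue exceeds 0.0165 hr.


ρ = 58.01/121.37 = 0.4780
P(Wq > t) = ρ·e^{−(μ−λ)t} = 0.4780·e^{−1.0454}
= 0.4780·0.351537 = 0.168021

Final: 0.168021


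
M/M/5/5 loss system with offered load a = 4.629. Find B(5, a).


B(c,a) = (a^c/c!) / Σ_{k=0}^{c} a^k/k!
a^5/5! = 17.711472
Σ terms (k=0..5): 1.00000 + 4.62900 + 10.71382 + 16.53143 + 19.13099 + 17.71147 = 69.716709
B = 17.711472/69.716709 = 0.254049

Final: 0.254049


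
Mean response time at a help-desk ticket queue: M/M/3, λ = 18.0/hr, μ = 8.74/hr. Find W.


a = 2.0595; ρ = 0.6865; P₀ = 0.101789
Lq = P₀·a^c·ρ/(c!(1−ρ)²) = 1.03513
Wq = Lq/λ = 1.03513/18.0 = 0.05751 hr
W = Wq + 1/μ = 0.05751 + 0.11442 = 0.17192 hr

Final: 0.17192 hr


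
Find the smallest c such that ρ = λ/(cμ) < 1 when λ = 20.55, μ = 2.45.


Stability requires cμ > λ ⇔ c > λ/μ.
λ/μ = 20.55/2.45 = 8.3878
Minimum integer c = ⌊8.3878⌋ + 1 = 9
Check: 9·2.45 = 22.05 > 20.55, while 8·2.45 = 19.60 ≤ 20.55

Final: 9 servers


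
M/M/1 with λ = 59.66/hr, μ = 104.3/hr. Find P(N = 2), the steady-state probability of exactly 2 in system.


ρ = 59.66/104.3 = 0.5720
P_n = (1−ρ)·ρ^n = (1 − 0.5720)·0.5720^2 = 0.4280·0.327188 = 0.140035

Final: 0.140035


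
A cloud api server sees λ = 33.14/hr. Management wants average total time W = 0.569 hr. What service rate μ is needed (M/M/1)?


W = 1/(μ−λ) ⇒ μ − λ = 1/W = 1/0.569 = 1.7575
μ = λ + 1/W = 33.14 + 1.7575 = 34.8975 per hr

Final: 34.8975 /hr


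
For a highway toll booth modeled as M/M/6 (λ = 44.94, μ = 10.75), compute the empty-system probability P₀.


a = λ/μ = 44.94/10.75 = 4.1805; ρ = a/c = 0.6967
Σ_{k=0}^{5} a^k/k! (terms k=0..5) = 1.00000 + 4.18047 + 8.73814 + 12.17650 + 12.72586 + 10.64000 = 49.46098
Tail: a^6/(6!(1−ρ)) = 5337.61964/(720·0.3033) = 24.44590
P₀ = 1/(49.46098 + 24.44590) = 1/73.90687 = 0.013531

Final: 0.013531


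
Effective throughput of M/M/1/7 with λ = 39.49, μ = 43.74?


ρ = 0.9028; P_K = (1−ρ)ρ^7/(1−ρ^8) = 0.085054
λ_eff = λ(1 − P_K) = 39.49·(1 − 0.085054) = 39.49·0.914946 = 36.1312 /hr

Final: 36.1312 /hr


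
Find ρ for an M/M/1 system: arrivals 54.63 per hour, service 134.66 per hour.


ρ = λ/μ = 54.63/134.66 = 0.4057

Final: 0.4057


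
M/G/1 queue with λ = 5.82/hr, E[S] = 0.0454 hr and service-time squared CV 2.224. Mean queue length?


ρ = λ·E[S] = 5.82·0.0454 = 0.2642
Lq = ρ²(1+C_s²)/(2(1−ρ)) = 0.06982·(1+2.224)/(2·0.7358)
= 0.06982·3.2240/1.4715 = 0.15296

Final: 0.15296


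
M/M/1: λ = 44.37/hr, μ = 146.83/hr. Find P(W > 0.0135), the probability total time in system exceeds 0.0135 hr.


W ~ Exponential(μ−λ) for M/M/1.
μ − λ = 146.83 − 44.37 = 102.4600
P(W > t) = e^{−(μ−λ)t} = e^{−1.3832} = 0.250772

Final: 0.250772


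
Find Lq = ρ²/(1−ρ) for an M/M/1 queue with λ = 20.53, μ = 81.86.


ρ = 20.53/81.86 = 0.2508
Lq = ρ²/(1−ρ) = 0.06290/0.7492 = 0.08395

Final: 0.08395


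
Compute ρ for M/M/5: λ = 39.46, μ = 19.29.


ρ = λ/(cμ) = 39.46/(5·19.29) = 39.46/96.45 = 0.4091

Final: 0.4091


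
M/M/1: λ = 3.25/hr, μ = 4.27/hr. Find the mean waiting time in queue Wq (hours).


ρ = 3.25/4.27 = 0.7611
Wq = ρ/(μ−λ) = 0.7611/(4.27 − 3.25) = 0.7611/1.02 = 0.7462 hr

Final: 0.7462 hr


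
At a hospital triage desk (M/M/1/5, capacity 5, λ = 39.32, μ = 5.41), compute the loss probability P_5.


ρ = λ/μ = 39.32/5.41 = 7.2680
P_K = (1−ρ)ρ^K/(1−ρ^(K+1)) = (-6.2680·20280.619653)/(1 − 147399.993483)
= -127119.373830/-147398.993483 = 0.862417

Final: 0.862417


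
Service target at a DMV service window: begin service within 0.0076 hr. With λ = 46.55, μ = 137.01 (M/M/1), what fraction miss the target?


ρ = 46.55/137.01 = 0.3398
P(Wq > t) = ρ·e^{−(μ−λ)t} = 0.3398·e^{−0.6875}
= 0.3398·0.502834 = 0.170841

Final: 0.170841


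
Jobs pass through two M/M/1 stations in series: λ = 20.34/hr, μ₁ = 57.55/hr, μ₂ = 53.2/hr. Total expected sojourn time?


Each node sees arrival rate λ = 20.34/hr (tandem ⇒ throughput preserved).
W₁ = 1/(μ₁−λ) = 1/(57.55−20.34) = 0.02687 hr
W₂ = 1/(μ₂−λ) = 1/(53.2−20.34) = 0.03043 hr
W_total = W₁ + W₂ = 0.02687 + 0.03043 = 0.05731 hr

Final: 0.05731 hr


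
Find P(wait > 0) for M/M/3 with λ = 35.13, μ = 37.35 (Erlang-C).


a = λ/μ = 0.9406; ρ = a/3 = 0.3135
P₀ = 0.386861 (from M/M/c formula)
C(c,a) = [a^c/(c!(1−ρ))]·P₀ = [0.83208/(6·0.6865)]·0.386861
= 0.20202·0.386861 = 0.078152

Final: 0.078152


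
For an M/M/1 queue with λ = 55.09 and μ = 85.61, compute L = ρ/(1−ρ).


ρ = λ/μ = 55.09/85.61 = 0.6435
L = ρ/(1−ρ) = 0.6435/(1 − 0.6435) = 0.6435/0.3565 = 1.8050

Final: 1.8050


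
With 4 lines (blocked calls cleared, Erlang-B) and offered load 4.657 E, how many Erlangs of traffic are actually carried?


B(4,4.657) = 0.370249 (Erlang-B)
Carried load = a(1 − B) = 4.657·(1 − 0.370249) = 4.657·0.629751 = 2.9327 E

Final: 2.9327 Erlangs


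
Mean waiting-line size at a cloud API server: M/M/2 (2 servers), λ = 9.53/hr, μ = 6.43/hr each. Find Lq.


a = λ/μ = 1.4821; ρ = a/2 = 0.7411
P₀ = 0.148727
Lq = P₀·a^c·ρ / (c!·(1−ρ)²) = 0.148727·2.19667·0.7411/(2·0.06705)
= 1.80538

Final: 1.80538


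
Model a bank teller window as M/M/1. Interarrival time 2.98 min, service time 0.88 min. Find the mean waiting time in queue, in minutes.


λ = 60/2.98 = 20.1342 /hr
μ = 60/0.88 = 68.1818 /hr
ρ = λ/μ = 20.1342/68.1818 = 0.2953
Wq = ρ/(μ−λ) = 0.2953/(68.1818−20.1342) = 0.006146 hr
In minutes: 0.006146·60 = 0.3688 min

Final: 0.3688 min


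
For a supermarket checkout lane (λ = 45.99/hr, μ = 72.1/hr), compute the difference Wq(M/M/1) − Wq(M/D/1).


ρ = 45.99/72.1 = 0.6379
Wq(M/M/1) = ρ/(μ−λ) = 0.6379/26.11 = 0.02443 hr
Wq(M/D/1) = ρ/(2(μ−λ)) = 0.01221 hr
Savings = 0.02443 − 0.01221 = 0.01221 hr

Final: 0.01221 hr


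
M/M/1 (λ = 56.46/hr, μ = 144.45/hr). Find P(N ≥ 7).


ρ = 56.46/144.45 = 0.3909
P(N ≥ n) = ρ^n = 0.3909^7 = 0.001394

Final: 0.001394


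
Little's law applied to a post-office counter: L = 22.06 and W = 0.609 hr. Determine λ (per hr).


λ = L/W = 22.06/0.609 = 36.2233 /hr

Final: 36.2233 /hr


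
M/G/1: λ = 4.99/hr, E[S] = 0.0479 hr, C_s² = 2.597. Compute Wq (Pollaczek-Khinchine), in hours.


ρ = λ·E[S] = 4.99·0.0479 = 0.2390
E[S²] = E[S]²(1+C_s²) = 0.0479²·(1+2.597) = 0.008253
Wq = λ·E[S²]/(2(1−ρ)) = 4.99·0.008253/(2·0.7610) = 0.02706 hr

Final: 0.02706 hr


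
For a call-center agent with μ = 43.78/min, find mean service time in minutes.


Mean service time = 1/μ = 1/43.78 minute = 0.02284 minute
In minutes: 0.02284 × 1 = 0.02284 min

Final: 0.02284 min


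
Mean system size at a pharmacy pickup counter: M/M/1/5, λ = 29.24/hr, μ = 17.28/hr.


ρ = 29.24/17.28 = 1.6921
L = ρ[1 − (K+1)ρ^K + Kρ^(K+1)] / [(1−ρ)(1−ρ^(K+1))]
Numerator: 1.6921·(1 − 6·13.872929 + 5·23.474794) = 59.455337
Denominator: (-0.6921)·(-22.474794) = 15.555471
L = 59.455337/15.555471 = 3.8221

Final: 3.8221


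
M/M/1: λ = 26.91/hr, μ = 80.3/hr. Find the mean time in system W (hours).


W = 1/(μ−λ) = 1/(80.3 − 26.91) = 1/53.39 = 0.01873 hr

Final: 0.01873 hr


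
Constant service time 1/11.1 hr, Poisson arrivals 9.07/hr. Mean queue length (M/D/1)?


ρ = 9.07/11.1 = 0.8171
M/D/1: Lq = ρ²/(2(1−ρ)) = 0.6677/(2·0.1829) = 1.82543

Final: 1.82543


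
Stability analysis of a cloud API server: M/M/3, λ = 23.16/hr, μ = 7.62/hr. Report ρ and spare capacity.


Total capacity cμ = 3·7.62 = 22.86/hr
ρ = λ/(cμ) = 23.16/22.86 = 1.0131
Stable ⇔ ρ < 1: NO
Spare capacity = cμ − λ = 22.86 − 23.16 = -0.30/hr

Final: ρ = 1.0131; unstable; margin = -0.30/hr


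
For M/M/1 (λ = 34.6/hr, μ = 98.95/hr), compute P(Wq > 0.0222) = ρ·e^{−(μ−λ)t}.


ρ = 34.6/98.95 = 0.3497
P(Wq > t) = ρ·e^{−(μ−λ)t} = 0.3497·e^{−1.4286}
= 0.3497·0.239651 = 0.083799

Final: 0.083799


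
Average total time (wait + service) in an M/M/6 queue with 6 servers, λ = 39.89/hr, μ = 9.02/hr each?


a = 4.4224; ρ = 0.7371; P₀ = 0.010084
Lq = P₀·a^c·ρ/(c!(1−ρ)²) = 1.11703
Wq = Lq/λ = 1.11703/39.89 = 0.02800 hr
W = Wq + 1/μ = 0.02800 + 0.11086 = 0.13887 hr

Final: 0.13887 hr


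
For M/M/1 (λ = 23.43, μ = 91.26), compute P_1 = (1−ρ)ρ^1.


ρ = 23.43/91.26 = 0.2567
P_n = (1−ρ)·ρ^n = (1 − 0.2567)·0.2567^1 = 0.7433·0.256739 = 0.190824

Final: 0.190824


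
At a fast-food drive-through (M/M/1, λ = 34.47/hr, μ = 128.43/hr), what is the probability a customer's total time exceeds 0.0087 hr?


W ~ Exponential(μ−λ) for M/M/1.
μ − λ = 128.43 − 34.47 = 93.9600
P(W > t) = e^{−(μ−λ)t} = e^{−0.8175} = 0.441555

Final: 0.441555


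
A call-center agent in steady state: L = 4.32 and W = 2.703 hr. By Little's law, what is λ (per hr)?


λ = L/W = 4.32/2.703 = 1.5982 /hr

Final: 1.5982 /hr


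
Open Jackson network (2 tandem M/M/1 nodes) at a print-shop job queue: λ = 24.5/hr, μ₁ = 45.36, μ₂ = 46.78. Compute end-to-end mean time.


Each node sees arrival rate λ = 24.5/hr (tandem ⇒ throughput preserved).
W₁ = 1/(μ₁−λ) = 1/(45.36−24.5) = 0.04794 hr
W₂ = 1/(μ₂−λ) = 1/(46.78−24.5) = 0.04488 hr
W_total = W₁ + W₂ = 0.04794 + 0.04488 = 0.09282 hr

Final: 0.09282 hr


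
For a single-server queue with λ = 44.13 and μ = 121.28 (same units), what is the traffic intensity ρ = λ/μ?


ρ = λ/μ = 44.13/121.28 = 0.3639

Final: 0.3639


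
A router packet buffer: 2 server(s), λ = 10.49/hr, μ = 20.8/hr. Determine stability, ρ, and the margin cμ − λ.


Total capacity cμ = 2·20.8 = 41.60/hr
ρ = λ/(cμ) = 10.49/41.60 = 0.2522
Stable ⇔ ρ < 1: YES
Spare capacity = cμ − λ = 41.60 − 10.49 = 31.11/hr

Final: ρ = 0.2522; stable; margin = 31.11/hr


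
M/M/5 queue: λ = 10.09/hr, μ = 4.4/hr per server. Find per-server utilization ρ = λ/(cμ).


ρ = λ/(cμ) = 10.09/(5·4.4) = 10.09/22.00 = 0.4586

Final: 0.4586


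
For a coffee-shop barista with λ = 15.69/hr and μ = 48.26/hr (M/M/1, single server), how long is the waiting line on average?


ρ = 15.69/48.26 = 0.3251
Lq = ρ²/(1−ρ) = 0.1057/0.6749 = 0.1566

Final: 0.1566


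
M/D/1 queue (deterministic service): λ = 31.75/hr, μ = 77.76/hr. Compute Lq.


ρ = 31.75/77.76 = 0.4083
M/D/1: Lq = ρ²/(2(1−ρ)) = 0.1667/(2·0.5917) = 0.14088

Final: 0.14088


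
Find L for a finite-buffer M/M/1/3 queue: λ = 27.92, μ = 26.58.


ρ = 27.92/26.58 = 1.0504
L = ρ[1 − (K+1)ρ^K + Kρ^(K+1)] / [(1−ρ)(1−ρ^(K+1))]
Numerator: 1.0504·(1 − 4·1.158994 + 3·1.217424) = 0.017115
Denominator: (-0.05041)·(-0.217424) = 0.010961
L = 0.017115/0.010961 = 1.5614

Final: 1.5614


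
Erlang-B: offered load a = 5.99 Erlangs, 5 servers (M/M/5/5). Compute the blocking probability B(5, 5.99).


B(c,a) = (a^c/c!) / Σ_{k=0}^{c} a^k/k!
a^5/5! = 64.261797
Σ terms (k=0..5): 1.00000 + 5.99000 + 17.94005 + 35.82030 + 53.64090 + 64.26180 = 178.653046
B = 64.261797/178.653046 = 0.359702

Final: 0.359702


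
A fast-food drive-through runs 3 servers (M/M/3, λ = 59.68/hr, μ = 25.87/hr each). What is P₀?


a = λ/μ = 59.68/25.87 = 2.3069; ρ = a/c = 0.7690
Σ_{k=0}^{2} a^k/k! (terms k=0..2) = 1.00000 + 2.30692 + 2.66094 = 5.96786
Tail: a^3/(3!(1−ρ)) = 12.27714/(6·0.2310) = 8.85693
P₀ = 1/(5.96786 + 8.85693) = 1/14.82479 = 0.067455

Final: 0.067455


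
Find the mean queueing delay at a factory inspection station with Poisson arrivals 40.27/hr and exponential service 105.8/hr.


ρ = 40.27/105.8 = 0.3806
Wq = ρ/(μ−λ) = 0.3806/(105.8 − 40.27) = 0.3806/65.53 = 0.005808 hr

Final: 0.005808 hr


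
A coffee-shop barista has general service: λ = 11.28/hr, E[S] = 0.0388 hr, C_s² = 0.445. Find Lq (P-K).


ρ = λ·E[S] = 11.28·0.0388 = 0.4377
Lq = ρ²(1+C_s²)/(2(1−ρ)) = 0.1915·(1+0.445)/(2·0.5623)
= 0.1915·1.4450/1.1247 = 0.24611

Final: 0.24611


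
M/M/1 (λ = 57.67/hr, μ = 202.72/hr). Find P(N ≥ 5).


ρ = 57.67/202.72 = 0.2845
P(N ≥ n) = ρ^n = 0.2845^5 = 0.001863

Final: 0.001863


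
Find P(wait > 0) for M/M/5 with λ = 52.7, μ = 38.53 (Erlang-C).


a = λ/μ = 1.3678; ρ = a/5 = 0.2736
P₀ = 0.254430 (from M/M/c formula)
C(c,a) = [a^c/(c!(1−ρ))]·P₀ = [4.78694/(120·0.7264)]·0.254430
= 0.05491·0.254430 = 0.013971

Final: 0.013971


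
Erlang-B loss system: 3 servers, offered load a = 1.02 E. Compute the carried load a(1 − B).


B(3,1.02) = 0.065095 (Erlang-B)
Carried load = a(1 − B) = 1.02·(1 − 0.065095) = 1.02·0.934905 = 0.9536 E

Final: 0.9536 Erlangs


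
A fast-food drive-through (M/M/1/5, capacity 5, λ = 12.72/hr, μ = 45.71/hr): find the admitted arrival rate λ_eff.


ρ = 0.2783; P_K = (1−ρ)ρ^5/(1−ρ^6) = 0.001205
λ_eff = λ(1 − P_K) = 12.72·(1 − 0.001205) = 12.72·0.998795 = 12.7047 /hr

Final: 12.7047 /hr


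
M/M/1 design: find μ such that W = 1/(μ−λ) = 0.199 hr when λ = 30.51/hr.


W = 1/(μ−λ) ⇒ μ − λ = 1/W = 1/0.199 = 5.0251
μ = λ + 1/W = 30.51 + 5.0251 = 35.5351 per hr

Final: 35.5351 /hr


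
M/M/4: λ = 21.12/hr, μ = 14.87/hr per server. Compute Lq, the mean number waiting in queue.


a = λ/μ = 1.4203; ρ = a/4 = 0.3551
P₀ = 0.239843
Lq = P₀·a^c·ρ / (c!·(1−ρ)²) = 0.239843·4.06941·0.3551/(24·0.41593)
= 0.03472

Final: 0.03472


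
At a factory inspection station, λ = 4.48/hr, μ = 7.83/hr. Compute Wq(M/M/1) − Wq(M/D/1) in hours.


ρ = 4.48/7.83 = 0.5722
Wq(M/M/1) = ρ/(μ−λ) = 0.5722/3.35 = 0.17079 hr
Wq(M/D/1) = ρ/(2(μ−λ)) = 0.08540 hr
Savings = 0.17079 − 0.08540 = 0.08540 hr

Final: 0.08540 hr


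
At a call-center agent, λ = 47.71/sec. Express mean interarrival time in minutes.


Mean interarrival time = 1/λ = 1/47.71 second = 0.02096 second
In minutes: 0.02096 × 0.0166667 = 0.0003493 min

Final: 0.0003493 min


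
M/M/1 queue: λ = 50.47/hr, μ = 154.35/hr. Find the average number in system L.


ρ = λ/μ = 50.47/154.35 = 0.3270
L = ρ/(1−ρ) = 0.3270/(1 − 0.3270) = 0.3270/0.6730 = 0.4858

Final: 0.4858


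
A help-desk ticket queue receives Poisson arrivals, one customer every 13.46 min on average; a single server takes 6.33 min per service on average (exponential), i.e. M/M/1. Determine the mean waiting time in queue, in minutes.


λ = 60/13.46 = 4.4577 /hr
μ = 60/6.33 = 9.4787 /hr
ρ = λ/μ = 4.4577/9.4787 = 0.4703
Wq = ρ/(μ−λ) = 0.4703/(9.4787−4.4577) = 0.09366 hr
In minutes: 0.09366·60 = 5.620 min

Final: 5.620 min


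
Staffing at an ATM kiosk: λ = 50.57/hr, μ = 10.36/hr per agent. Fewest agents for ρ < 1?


Stability requires cμ > λ ⇔ c > λ/μ.
λ/μ = 50.57/10.36 = 4.8813
Minimum integer c = ⌊4.8813⌋ + 1 = 5
Check: 5·10.36 = 51.80 > 50.57, while 4·10.36 = 41.44 ≤ 50.57

Final: 5 servers


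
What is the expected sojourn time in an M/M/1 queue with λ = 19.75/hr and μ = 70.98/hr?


W = 1/(μ−λ) = 1/(70.98 − 19.75) = 1/51.23 = 0.01952 hr

Final: 0.01952 hr


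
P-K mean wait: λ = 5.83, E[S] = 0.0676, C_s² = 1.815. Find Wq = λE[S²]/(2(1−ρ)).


ρ = λ·E[S] = 5.83·0.0676 = 0.3941
E[S²] = E[S]²(1+C_s²) = 0.0676²·(1+1.815) = 0.012864
Wq = λ·E[S²]/(2(1−ρ)) = 5.83·0.012864/(2·0.6059) = 0.06189 hr

Final: 0.06189 hr


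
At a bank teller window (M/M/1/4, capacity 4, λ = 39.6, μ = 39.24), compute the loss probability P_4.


ρ = λ/μ = 39.6/39.24 = 1.0092
P_K = (1−ρ)ρ^K/(1−ρ^(K+1)) = (-0.009174·1.037205)/(1 − 1.046721)
= -0.009516/-0.046721 = 0.203670

Final: 0.203670


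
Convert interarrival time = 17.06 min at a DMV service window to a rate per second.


λ = 1/(interarrival time) in consistent units.
1 second = 0.0166667 min, so λ = 0.0166667/17.06 = 0.0009769 per second

Final: 0.0009769 /sec


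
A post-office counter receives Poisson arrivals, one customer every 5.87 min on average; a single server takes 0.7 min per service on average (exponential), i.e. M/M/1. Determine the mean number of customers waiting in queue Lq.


λ = 60/5.87 = 10.2215 /hr
μ = 60/0.7 = 85.7143 /hr
ρ = λ/μ = 10.2215/85.7143 = 0.1193
Lq = ρ²/(1−ρ) = 0.01422/0.8807 = 0.01615

Final: 0.01615


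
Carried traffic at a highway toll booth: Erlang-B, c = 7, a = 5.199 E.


B(7,5.199) = 0.133118 (Erlang-B)
Carried load = a(1 − B) = 5.199·(1 − 0.133118) = 5.199·0.866882 = 4.5069 E

Final: 4.5069 Erlangs


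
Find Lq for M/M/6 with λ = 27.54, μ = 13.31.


a = λ/μ = 2.0691; ρ = a/6 = 0.3449
P₀ = 0.126067
Lq = P₀·a^c·ρ / (c!·(1−ρ)²) = 0.126067·78.47210·0.3449/(720·0.42922)
= 0.01104

Final: 0.01104


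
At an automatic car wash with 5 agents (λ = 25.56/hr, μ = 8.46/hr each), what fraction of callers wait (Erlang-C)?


a = λ/μ = 3.0213; ρ = a/5 = 0.6043
P₀ = 0.045549 (from M/M/c formula)
C(c,a) = [a^c/(c!(1−ρ))]·P₀ = [251.74012/(120·0.3957)]·0.045549
= 5.30098·0.045549 = 0.241453

Final: 0.241453


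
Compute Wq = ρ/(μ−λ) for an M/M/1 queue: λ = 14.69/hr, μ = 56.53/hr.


ρ = 14.69/56.53 = 0.2599
Wq = ρ/(μ−λ) = 0.2599/(56.53 − 14.69) = 0.2599/41.84 = 0.006211 hr

Final: 0.006211 hr


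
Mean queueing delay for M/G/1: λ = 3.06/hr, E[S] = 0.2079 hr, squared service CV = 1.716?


ρ = λ·E[S] = 3.06·0.2079 = 0.6362
E[S²] = E[S]²(1+C_s²) = 0.2079²·(1+1.716) = 0.117392
Wq = λ·E[S²]/(2(1−ρ)) = 3.06·0.117392/(2·0.3638) = 0.49367 hr

Final: 0.49367 hr


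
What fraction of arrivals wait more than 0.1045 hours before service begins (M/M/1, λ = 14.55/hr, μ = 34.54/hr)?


ρ = 14.55/34.54 = 0.4213
P(Wq > t) = ρ·e^{−(μ−λ)t} = 0.4213·e^{−2.0890}
= 0.4213·0.123816 = 0.052158

Final: 0.052158


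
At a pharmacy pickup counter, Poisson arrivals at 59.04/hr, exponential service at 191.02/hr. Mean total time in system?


W = 1/(μ−λ) = 1/(191.02 − 59.04) = 1/131.98 = 0.007577 hr

Final: 0.007577 hr


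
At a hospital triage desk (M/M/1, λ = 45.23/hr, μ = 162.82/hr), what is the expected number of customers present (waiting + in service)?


ρ = λ/μ = 45.23/162.82 = 0.2778
L = ρ/(1−ρ) = 0.2778/(1 − 0.2778) = 0.2778/0.7222 = 0.3846

Final: 0.3846


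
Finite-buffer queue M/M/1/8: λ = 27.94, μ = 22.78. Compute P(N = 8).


ρ = λ/μ = 27.94/22.78 = 1.2265
P_K = (1−ρ)ρ^K/(1−ρ^(K+1)) = (-0.2265·5.121315)/(1 − 6.281367)
= -1.160052/-5.281367 = 0.219650

Final: 0.219650


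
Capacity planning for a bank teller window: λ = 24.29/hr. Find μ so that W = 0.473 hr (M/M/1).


W = 1/(μ−λ) ⇒ μ − λ = 1/W = 1/0.473 = 2.1142
μ = λ + 1/W = 24.29 + 2.1142 = 26.4042 per hr

Final: 26.4042 /hr


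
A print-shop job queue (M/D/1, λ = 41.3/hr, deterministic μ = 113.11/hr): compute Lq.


ρ = 41.3/113.11 = 0.3651
M/D/1: Lq = ρ²/(2(1−ρ)) = 0.1333/(2·0.6349) = 0.10500

Final: 0.10500


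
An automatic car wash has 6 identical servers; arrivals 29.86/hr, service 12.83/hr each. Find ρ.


ρ = λ/(cμ) = 29.86/(6·12.83) = 29.86/76.98 = 0.3879

Final: 0.3879


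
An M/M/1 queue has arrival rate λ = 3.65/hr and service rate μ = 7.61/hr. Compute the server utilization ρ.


ρ = λ/μ = 3.65/7.61 = 0.4796

Final: 0.4796


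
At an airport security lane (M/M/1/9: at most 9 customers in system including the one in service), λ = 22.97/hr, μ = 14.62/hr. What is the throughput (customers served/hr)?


ρ = 1.5711; P_K = (1−ρ)ρ^9/(1−ρ^10) = 0.367528
λ_eff = λ(1 − P_K) = 22.97·(1 − 0.367528) = 22.97·0.632472 = 14.5279 /hr

Final: 14.5279 /hr


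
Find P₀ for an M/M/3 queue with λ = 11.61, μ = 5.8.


a = λ/μ = 11.61/5.8 = 2.0017; ρ = a/c = 0.6672
Σ_{k=0}^{2} a^k/k! (terms k=0..2) = 1.00000 + 2.00172 + 2.00345 = 5.00517
Tail: a^3/(3!(1−ρ)) = 8.02071/(6·0.3328) = 4.01728
P₀ = 1/(5.00517 + 4.01728) = 1/9.02245 = 0.110835

Final: 0.110835


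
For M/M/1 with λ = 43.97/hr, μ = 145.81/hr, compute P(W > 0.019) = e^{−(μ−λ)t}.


W ~ Exponential(μ−λ) for M/M/1.
μ − λ = 145.81 − 43.97 = 101.8400
P(W > t) = e^{−(μ−λ)t} = e^{−1.9350} = 0.144430

Final: 0.144430


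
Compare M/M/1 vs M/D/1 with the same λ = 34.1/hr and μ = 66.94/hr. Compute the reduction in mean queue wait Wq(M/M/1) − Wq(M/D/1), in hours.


ρ = 34.1/66.94 = 0.5094
Wq(M/M/1) = ρ/(μ−λ) = 0.5094/32.84 = 0.01551 hr
Wq(M/D/1) = ρ/(2(μ−λ)) = 0.007756 hr
Savings = 0.01551 − 0.007756 = 0.007756 hr

Final: 0.007756 hr


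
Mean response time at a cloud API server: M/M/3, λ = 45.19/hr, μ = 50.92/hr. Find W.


a = 0.8875; ρ = 0.2958; P₀ = 0.408712
Lq = P₀·a^c·ρ/(c!(1−ρ)²) = 0.02841
Wq = Lq/λ = 0.02841/45.19 = 0.0006286 hr
W = Wq + 1/μ = 0.0006286 + 0.01964 = 0.02027 hr

Final: 0.02027 hr


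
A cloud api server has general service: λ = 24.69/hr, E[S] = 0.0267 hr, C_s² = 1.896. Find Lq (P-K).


ρ = λ·E[S] = 24.69·0.0267 = 0.6592
Lq = ρ²(1+C_s²)/(2(1−ρ)) = 0.4346·(1+1.896)/(2·0.3408)
= 0.4346·2.8960/0.6816 = 1.84656

Final: 1.84656


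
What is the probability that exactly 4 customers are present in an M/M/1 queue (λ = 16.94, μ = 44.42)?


ρ = 16.94/44.42 = 0.3814
P_n = (1−ρ)·ρ^n = (1 − 0.3814)·0.3814^4 = 0.6186·0.021151 = 0.013085

Final: 0.013085


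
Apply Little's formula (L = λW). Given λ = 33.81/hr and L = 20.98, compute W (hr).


W = L/λ = 20.98/33.81 = 0.6205 hr

Final: 0.6205 hr


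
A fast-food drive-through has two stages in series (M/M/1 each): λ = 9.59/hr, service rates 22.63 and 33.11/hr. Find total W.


Each node sees arrival rate λ = 9.59/hr (tandem ⇒ throughput preserved).
W₁ = 1/(μ₁−λ) = 1/(22.63−9.59) = 0.07669 hr
W₂ = 1/(μ₂−λ) = 1/(33.11−9.59) = 0.04252 hr
W_total = W₁ + W₂ = 0.07669 + 0.04252 = 0.11920 hr

Final: 0.11920 hr


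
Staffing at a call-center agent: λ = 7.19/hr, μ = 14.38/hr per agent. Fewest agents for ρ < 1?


Stability requires cμ > λ ⇔ c > λ/μ.
λ/μ = 7.19/14.38 = 0.5000
Minimum integer c = ⌊0.5000⌋ + 1 = 1
Check: 1·14.38 = 14.38 > 7.19, while 0·14.38 = 0.00 ≤ 7.19

Final: 1 servers


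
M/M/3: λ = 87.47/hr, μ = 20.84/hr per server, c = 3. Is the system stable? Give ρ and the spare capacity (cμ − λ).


Total capacity cμ = 3·20.84 = 62.52/hr
ρ = λ/(cμ) = 87.47/62.52 = 1.3991
Stable ⇔ ρ < 1: NO
Spare capacity = cμ − λ = 62.52 − 87.47 = -24.95/hr

Final: ρ = 1.3991; unstable; margin = -24.95/hr


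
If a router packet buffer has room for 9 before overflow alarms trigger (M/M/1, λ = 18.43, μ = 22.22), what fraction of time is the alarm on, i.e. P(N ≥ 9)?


ρ = 18.43/22.22 = 0.8294
P(N ≥ n) = ρ^n = 0.8294^9 = 0.185794

Final: 0.185794


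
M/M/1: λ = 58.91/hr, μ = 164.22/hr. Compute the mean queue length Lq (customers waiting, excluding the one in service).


ρ = 58.91/164.22 = 0.3587
Lq = ρ²/(1−ρ) = 0.1287/0.6413 = 0.2007

Final: 0.2007


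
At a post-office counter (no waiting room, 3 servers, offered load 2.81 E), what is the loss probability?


B(c,a) = (a^c/c!) / Σ_{k=0}^{c} a^k/k!
a^3/3! = 3.698007
Σ terms (k=0..3): 1.00000 + 2.81000 + 3.94805 + 3.69801 = 11.456057
B = 3.698007/11.456057 = 0.322799

Final: 0.322799


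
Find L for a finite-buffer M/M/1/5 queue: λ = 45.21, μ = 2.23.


ρ = 45.21/2.23 = 20.2735
L = ρ[1 − (K+1)ρ^K + Kρ^(K+1)] / [(1−ρ)(1−ρ^(K+1))]
Numerator: 20.2735·(1 − 6·3424902.558403 + 5·69434907.921704) = 6621848391.443356
Denominator: (-19.2735)·(-69434906.921704) = 1338256636.544761
L = 6621848391.443356/1338256636.544761 = 4.9481

Final: 4.9481


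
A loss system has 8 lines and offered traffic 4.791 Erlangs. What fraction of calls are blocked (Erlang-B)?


B(c,a) = (a^c/c!) / Σ_{k=0}^{c} a^k/k!
a^8/8! = 6.884761
Σ terms (k=0..8): 1.00000 + 4.79100 + 11.47684 + 18.32851 + 21.95298 + 21.03534 + 16.79672 + 11.49616 + 6.88476 = 113.762315
B = 6.884761/113.762315 = 0.060519

Final: 0.060519


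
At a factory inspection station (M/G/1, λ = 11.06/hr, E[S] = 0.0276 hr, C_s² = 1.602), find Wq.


ρ = λ·E[S] = 11.06·0.0276 = 0.3053
E[S²] = E[S]²(1+C_s²) = 0.0276²·(1+1.602) = 0.001982
Wq = λ·E[S²]/(2(1−ρ)) = 11.06·0.001982/(2·0.6947) = 0.01578 hr

Final: 0.01578 hr


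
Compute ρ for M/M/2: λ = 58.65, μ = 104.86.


ρ = λ/(cμ) = 58.65/(2·104.86) = 58.65/209.72 = 0.2797

Final: 0.2797


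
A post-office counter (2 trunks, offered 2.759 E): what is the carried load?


B(2,2.759) = 0.503109 (Erlang-B)
Carried load = a(1 − B) = 2.759·(1 − 0.503109) = 2.759·0.496891 = 1.3709 E

Final: 1.3709 Erlangs


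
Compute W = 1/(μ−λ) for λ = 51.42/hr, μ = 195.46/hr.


W = 1/(μ−λ) = 1/(195.46 − 51.42) = 1/144.04 = 0.006943 hr

Final: 0.006943 hr


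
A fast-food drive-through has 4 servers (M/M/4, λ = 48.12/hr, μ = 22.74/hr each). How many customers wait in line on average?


a = λ/μ = 2.1161; ρ = a/4 = 0.5290
P₀ = 0.114834
Lq = P₀·a^c·ρ / (c!·(1−ρ)²) = 0.114834·20.05121·0.5290/(24·0.22182)
= 0.22881

Final: 0.22881


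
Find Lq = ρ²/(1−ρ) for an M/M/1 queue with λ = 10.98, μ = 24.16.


ρ = 10.98/24.16 = 0.4545
Lq = ρ²/(1−ρ) = 0.2065/0.5455 = 0.3786

Final: 0.3786


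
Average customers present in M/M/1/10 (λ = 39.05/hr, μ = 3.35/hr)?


ρ = 39.05/3.35 = 11.6567
L = ρ[1 − (K+1)ρ^K + Kρ^(K+1)] / [(1−ρ)(1−ρ^(K+1))]
Numerator: 11.6567·(1 − 11·46319334584.446114 + 10·539931347917.200195) = 56999021251031.906250
Denominator: (-10.6567)·(-539931347916.200195) = 5753895259883.087891
L = 56999021251031.906250/5753895259883.087891 = 9.9062

Final: 9.9062


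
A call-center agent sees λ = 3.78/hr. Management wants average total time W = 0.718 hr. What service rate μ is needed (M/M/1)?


W = 1/(μ−λ) ⇒ μ − λ = 1/W = 1/0.718 = 1.3928
μ = λ + 1/W = 3.78 + 1.3928 = 5.1728 per hr

Final: 5.1728 /hr


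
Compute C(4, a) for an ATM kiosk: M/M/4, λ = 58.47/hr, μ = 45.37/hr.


a = λ/μ = 1.2887; ρ = a/4 = 0.3222
P₀ = 0.274314 (from M/M/c formula)
C(c,a) = [a^c/(c!(1−ρ))]·P₀ = [2.75840/(24·0.6778)]·0.274314
= 0.16956·0.274314 = 0.046514

Final: 0.046514


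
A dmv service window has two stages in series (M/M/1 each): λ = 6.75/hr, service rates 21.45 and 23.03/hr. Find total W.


Each node sees arrival rate λ = 6.75/hr (tandem ⇒ throughput preserved).
W₁ = 1/(μ₁−λ) = 1/(21.45−6.75) = 0.06803 hr
W₂ = 1/(μ₂−λ) = 1/(23.03−6.75) = 0.06143 hr
W_total = W₁ + W₂ = 0.06803 + 0.06143 = 0.12945 hr

Final: 0.12945 hr


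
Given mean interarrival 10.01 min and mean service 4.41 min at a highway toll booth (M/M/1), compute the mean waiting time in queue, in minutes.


λ = 60/10.01 = 5.9940 /hr
μ = 60/4.41 = 13.6054 /hr
ρ = λ/μ = 5.9940/13.6054 = 0.4406
Wq = ρ/(μ−λ) = 0.4406/(13.6054−5.9940) = 0.05788 hr
In minutes: 0.05788·60 = 3.473 min

Final: 3.473 min


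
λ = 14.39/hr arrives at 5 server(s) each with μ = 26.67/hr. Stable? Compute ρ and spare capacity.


Total capacity cμ = 5·26.67 = 133.35/hr
ρ = λ/(cμ) = 14.39/133.35 = 0.1079
Stable ⇔ ρ < 1: YES
Spare capacity = cμ − λ = 133.35 − 14.39 = 118.96/hr

Final: ρ = 0.1079; stable; margin = 118.96/hr


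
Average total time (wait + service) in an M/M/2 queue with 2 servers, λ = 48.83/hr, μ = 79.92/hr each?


a = 0.6110; ρ = 0.3055; P₀ = 0.531988
Lq = P₀·a^c·ρ/(c!(1−ρ)²) = 0.06289
Wq = Lq/λ = 0.06289/48.83 = 0.001288 hr
W = Wq + 1/μ = 0.001288 + 0.01251 = 0.01380 hr

Final: 0.01380 hr


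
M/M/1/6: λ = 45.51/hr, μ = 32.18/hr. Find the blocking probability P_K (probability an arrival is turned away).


ρ = λ/μ = 45.51/32.18 = 1.4142
P_K = (1−ρ)ρ^K/(1−ρ^(K+1)) = (-0.4142·8.000641)/(1 − 11.314766)
= -3.314125/-10.314766 = 0.321299

Final: 0.321299


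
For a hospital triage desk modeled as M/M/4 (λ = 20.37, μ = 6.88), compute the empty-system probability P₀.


a = λ/μ = 20.37/6.88 = 2.9608; ρ = a/c = 0.7402
Σ_{k=0}^{3} a^k/k! (terms k=0..3) = 1.00000 + 2.96076 + 4.38304 + 4.32570 = 12.66949
Tail: a^4/(4!(1−ρ)) = 76.84407/(24·0.2598) = 12.32371
P₀ = 1/(12.66949 + 12.32371) = 1/24.99321 = 0.040011

Final: 0.040011


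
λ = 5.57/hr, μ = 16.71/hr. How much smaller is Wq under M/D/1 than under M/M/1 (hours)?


ρ = 5.57/16.71 = 0.3333
Wq(M/M/1) = ρ/(μ−λ) = 0.3333/11.14 = 0.02992 hr
Wq(M/D/1) = ρ/(2(μ−λ)) = 0.01496 hr
Savings = 0.02992 − 0.01496 = 0.01496 hr

Final: 0.01496 hr


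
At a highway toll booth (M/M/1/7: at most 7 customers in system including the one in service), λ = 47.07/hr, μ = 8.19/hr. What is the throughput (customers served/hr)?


ρ = 5.7473; P_K = (1−ρ)ρ^7/(1−ρ^8) = 0.826005
λ_eff = λ(1 − P_K) = 47.07·(1 − 0.826005) = 47.07·0.173995 = 8.1900 /hr

Final: 8.1900 /hr


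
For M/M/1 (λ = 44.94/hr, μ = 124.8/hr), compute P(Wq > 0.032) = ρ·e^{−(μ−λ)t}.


ρ = 44.94/124.8 = 0.3601
P(Wq > t) = ρ·e^{−(μ−λ)t} = 0.3601·e^{−2.5555}
= 0.3601·0.077652 = 0.027962

Final: 0.027962


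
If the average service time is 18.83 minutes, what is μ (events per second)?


μ = 1/(service time) in consistent units.
1 second = 0.0166667 min, so μ = 0.0166667/18.83 = 0.0008851 per second

Final: 0.0008851 /sec


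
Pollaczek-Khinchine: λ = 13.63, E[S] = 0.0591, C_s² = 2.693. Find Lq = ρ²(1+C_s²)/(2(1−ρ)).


ρ = λ·E[S] = 13.63·0.0591 = 0.8055
Lq = ρ²(1+C_s²)/(2(1−ρ)) = 0.6489·(1+2.693)/(2·0.1945)
= 0.6489·3.6930/0.3889 = 6.16127

Final: 6.16127


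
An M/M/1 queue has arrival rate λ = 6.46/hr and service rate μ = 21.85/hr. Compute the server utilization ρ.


ρ = λ/μ = 6.46/21.85 = 0.2957

Final: 0.2957


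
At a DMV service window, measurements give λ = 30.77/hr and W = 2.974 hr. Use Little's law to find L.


L = λW = 30.77·2.974 = 91.5100

Final: 91.5100


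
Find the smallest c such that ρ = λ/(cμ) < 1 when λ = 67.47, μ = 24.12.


Stability requires cμ > λ ⇔ c > λ/μ.
λ/μ = 67.47/24.12 = 2.7973
Minimum integer c = ⌊2.7973⌋ + 1 = 3
Check: 3·24.12 = 72.36 > 67.47, while 2·24.12 = 48.24 ≤ 67.47

Final: 3 servers


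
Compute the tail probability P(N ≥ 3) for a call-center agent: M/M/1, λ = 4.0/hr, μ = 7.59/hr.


ρ = 4.0/7.59 = 0.5270
P(N ≥ n) = ρ^n = 0.5270^3 = 0.146371

Final: 0.146371


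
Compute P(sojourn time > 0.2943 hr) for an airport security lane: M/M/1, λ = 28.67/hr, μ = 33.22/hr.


W ~ Exponential(μ−λ) for M/M/1.
μ − λ = 33.22 − 28.67 = 4.5500
P(W > t) = e^{−(μ−λ)t} = e^{−1.3391} = 0.262091

Final: 0.262091


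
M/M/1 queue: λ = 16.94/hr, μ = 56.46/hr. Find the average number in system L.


ρ = λ/μ = 16.94/56.46 = 0.3000
L = ρ/(1−ρ) = 0.3000/(1 − 0.3000) = 0.3000/0.7000 = 0.4286

Final: 0.4286


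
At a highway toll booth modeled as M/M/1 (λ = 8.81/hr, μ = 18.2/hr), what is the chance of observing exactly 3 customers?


ρ = 8.81/18.2 = 0.4841
P_n = (1−ρ)·ρ^n = (1 − 0.4841)·0.4841^3 = 0.5159·0.113426 = 0.058520

Final: 0.058520


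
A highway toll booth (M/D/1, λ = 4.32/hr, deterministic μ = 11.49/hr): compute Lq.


ρ = 4.32/11.49 = 0.3760
M/D/1: Lq = ρ²/(2(1−ρ)) = 0.1414/(2·0.6240) = 0.11327

Final: 0.11327


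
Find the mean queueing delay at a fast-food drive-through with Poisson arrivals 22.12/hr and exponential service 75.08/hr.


ρ = 22.12/75.08 = 0.2946
Wq = ρ/(μ−λ) = 0.2946/(75.08 − 22.12) = 0.2946/52.96 = 0.005563 hr

Final: 0.005563 hr


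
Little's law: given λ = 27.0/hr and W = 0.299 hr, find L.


L = λW = 27.0·0.299 = 8.0730

Final: 8.0730


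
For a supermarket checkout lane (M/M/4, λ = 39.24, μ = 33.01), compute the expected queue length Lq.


a = λ/μ = 1.1887; ρ = a/4 = 0.2972
P₀ = 0.303618
Lq = P₀·a^c·ρ / (c!·(1−ρ)²) = 0.303618·1.99680·0.2972/(24·0.49395)
= 0.01520

Final: 0.01520


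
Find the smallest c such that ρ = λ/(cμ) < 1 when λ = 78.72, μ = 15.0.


Stability requires cμ > λ ⇔ c > λ/μ.
λ/μ = 78.72/15.0 = 5.2480
Minimum integer c = ⌊5.2480⌋ + 1 = 6
Check: 6·15.0 = 90.00 > 78.72, while 5·15.0 = 75.00 ≤ 78.72

Final: 6 servers


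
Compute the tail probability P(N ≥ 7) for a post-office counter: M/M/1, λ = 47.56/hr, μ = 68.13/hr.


ρ = 47.56/68.13 = 0.6981
P(N ≥ n) = ρ^n = 0.6981^7 = 0.080784

Final: 0.080784


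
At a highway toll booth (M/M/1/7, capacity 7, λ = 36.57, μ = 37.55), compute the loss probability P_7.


ρ = λ/μ = 36.57/37.55 = 0.9739
P_K = (1−ρ)ρ^K/(1−ρ^(K+1)) = (0.02610·0.831008)/(1 − 0.809320)
= 0.021688/0.190680 = 0.113741

Final: 0.113741
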